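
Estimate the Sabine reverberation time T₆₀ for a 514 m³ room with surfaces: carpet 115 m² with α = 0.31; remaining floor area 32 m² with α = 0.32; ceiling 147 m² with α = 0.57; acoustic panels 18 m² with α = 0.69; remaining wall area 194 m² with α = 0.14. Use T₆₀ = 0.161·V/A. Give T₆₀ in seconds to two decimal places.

0.49 s

Total absorption A = 115·0.31 + 32·0.32 + 147·0.57 + 18·0.69 + 194·0.14 = 169.26 m² sabins.
T₆₀ = 0.161·V/A = 0.161·514/169.26 = 0.489 s.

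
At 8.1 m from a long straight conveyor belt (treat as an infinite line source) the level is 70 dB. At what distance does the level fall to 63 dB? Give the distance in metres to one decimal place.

Line-source spreading drops the level by 10·log₁₀(r₂/r₁); inverting, r₂/r₁ = 10^(ΔL/10).
r₂ = 8.1·10^((70−63)/10) = 8.1·10^(7.0/10) = 40.60 m.

40.6 m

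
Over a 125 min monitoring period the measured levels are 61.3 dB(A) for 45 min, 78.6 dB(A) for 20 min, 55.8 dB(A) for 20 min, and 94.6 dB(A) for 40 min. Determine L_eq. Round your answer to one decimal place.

89.7 dB(A)

L_eq = 10·log₁₀[(1/T)·Σ tᵢ·10^(Lᵢ/10)] with T = 125 min.
Σ tᵢ·10^(Lᵢ/10) = 45·10^(61.3/10) + 20·10^(78.6/10) + 20·10^(55.8/10) + 40·10^(94.6/10) = 1.169e+11.
L_eq = 10·log₁₀(1.169e+11/125) = 89.71 dB(A).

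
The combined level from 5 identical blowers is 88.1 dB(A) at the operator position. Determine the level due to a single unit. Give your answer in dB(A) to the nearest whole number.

81 dB(A)

Dividing the total intensity by 5 lowers the level by 10·log₁₀ 5 = 6.990 dB: L₁ = 88.1 − 6.990.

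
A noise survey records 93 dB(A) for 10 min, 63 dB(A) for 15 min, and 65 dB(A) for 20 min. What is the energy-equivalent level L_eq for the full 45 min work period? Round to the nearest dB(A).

86 dB(A)

L_eq = 10·log₁₀[(1/T)·Σ tᵢ·10^(Lᵢ/10)] with T = 45 min.
Σ tᵢ·10^(Lᵢ/10) = 10·10^(93/10) + 15·10^(63/10) + 20·10^(65/10) = 2.005e+10.
L_eq = 10·log₁₀(2.005e+10/45) = 86.49 dB(A).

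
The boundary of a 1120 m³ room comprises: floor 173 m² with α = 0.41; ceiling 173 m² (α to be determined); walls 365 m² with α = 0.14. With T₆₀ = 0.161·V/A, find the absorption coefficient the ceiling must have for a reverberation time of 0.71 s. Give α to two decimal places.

A = 0.161·V/T₆₀ = 0.161·1120/0.71 = 253.97 m² sabins.
Absorption from the other surfaces = 173·0.41 + 365·0.14 = 122.03 m², so the ceiling must supply 131.94 m² over 173 m².
α = 131.94/173 = 0.763.

0.76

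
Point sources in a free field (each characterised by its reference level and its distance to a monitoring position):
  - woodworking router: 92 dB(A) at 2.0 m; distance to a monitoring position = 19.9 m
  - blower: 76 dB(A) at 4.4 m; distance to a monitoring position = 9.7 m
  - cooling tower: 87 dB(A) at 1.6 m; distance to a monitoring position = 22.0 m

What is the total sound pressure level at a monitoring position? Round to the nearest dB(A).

Propagate each source to the receiver with L = L_ref − 20·log₁₀(r/r_ref), then add intensities.
woodworking router: 92 − 20·log₁₀(19.9/2.0) = 92 − 19.96 = 72.04 dB(A).
blower: 76 − 20·log₁₀(9.7/4.4) = 76 − 6.87 = 69.13 dB(A).
cooling tower: 87 − 20·log₁₀(22.0/1.6) = 87 − 22.77 = 64.23 dB(A).
Σ 10^(L/10) = 2.685e+07 → L_total = 10·log₁₀(2.685e+07) = 74.29 dB(A).

74 dB(A)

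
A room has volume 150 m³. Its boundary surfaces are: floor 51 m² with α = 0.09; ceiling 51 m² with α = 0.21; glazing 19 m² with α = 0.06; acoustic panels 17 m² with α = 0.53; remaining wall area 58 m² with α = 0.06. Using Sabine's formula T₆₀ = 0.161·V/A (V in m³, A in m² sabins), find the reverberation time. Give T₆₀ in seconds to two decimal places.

0.83 s

A = Σ Sᵢαᵢ = 51·0.09 + 51·0.21 + 19·0.06 + 17·0.53 + 58·0.06 = 28.93 m².
T₆₀ = 0.161·V/A = 0.161·150/28.93 = 0.835 s.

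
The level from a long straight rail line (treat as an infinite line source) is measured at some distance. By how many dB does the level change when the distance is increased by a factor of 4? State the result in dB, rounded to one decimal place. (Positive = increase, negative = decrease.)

-6.0 dB

Line-source spreading: ΔL = −10·log₁₀(r₂/r₁).
ΔL = −10·log₁₀(4) = -6.02 dB.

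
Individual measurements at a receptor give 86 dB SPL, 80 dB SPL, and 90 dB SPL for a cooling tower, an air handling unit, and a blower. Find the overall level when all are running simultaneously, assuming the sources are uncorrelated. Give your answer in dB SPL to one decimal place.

91.8 dB SPL

For uncorrelated sources the intensities add, so convert each level to linear form, sum, and take 10·log₁₀ of the total.
Σ 10^(L/10) = 10^(86/10) + 10^(80/10) + 10^(90/10) = 1.498e+09.
L_total = 10·log₁₀(1.498e+09) = 91.76 dB SPL.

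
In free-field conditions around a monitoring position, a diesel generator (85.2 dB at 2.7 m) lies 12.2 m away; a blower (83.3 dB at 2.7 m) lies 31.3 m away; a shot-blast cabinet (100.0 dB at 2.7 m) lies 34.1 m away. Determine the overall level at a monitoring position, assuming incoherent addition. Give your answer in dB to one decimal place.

Propagate each source to the receiver with L = L_ref − 20·log₁₀(r/r_ref), then add intensities.
diesel generator: 85.2 − 20·log₁₀(12.2/2.7) = 85.2 − 13.10 = 72.10 dB.
blower: 83.3 − 20·log₁₀(31.3/2.7) = 83.3 − 21.28 = 62.02 dB.
shot-blast cabinet: 100.0 − 20·log₁₀(34.1/2.7) = 100.0 − 22.03 = 77.97 dB.
Σ 10^(L/10) = 8.050e+07 → L_total = 10·log₁₀(8.050e+07) = 79.06 dB.

79.1 dB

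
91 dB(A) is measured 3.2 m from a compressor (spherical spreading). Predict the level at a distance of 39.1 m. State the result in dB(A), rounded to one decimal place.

69.3 dB(A)

Point-source attenuation: ΔL = 20·log₁₀(r₂/r₁) = 20·log₁₀(39.1/3.2) = 21.741 dB.
L₂ = 91 − 20·log₁₀(39.1/3.2) = 91 − 21.741 = 69.26 dB(A).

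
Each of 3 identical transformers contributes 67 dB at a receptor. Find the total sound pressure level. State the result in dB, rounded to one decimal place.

71.8 dB

N identical incoherent sources raise the level by 10·log₁₀ N.
L_total = 67 + 10·log₁₀(3) = 67 + 4.771 = 71.77 dB.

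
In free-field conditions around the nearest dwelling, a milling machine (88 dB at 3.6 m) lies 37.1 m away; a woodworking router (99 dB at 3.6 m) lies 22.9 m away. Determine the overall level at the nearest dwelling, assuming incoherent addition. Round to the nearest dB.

83 dB

First find each source's level at the receiver (point-source: −20·log₁₀(r/r_ref)), then combine on an intensity basis.
milling machine: 88 − 20·log₁₀(37.1/3.6) = 88 − 20.26 = 67.74 dB.
woodworking router: 99 − 20·log₁₀(22.9/3.6) = 99 − 16.07 = 82.93 dB.
Σ 10^(L/10) = 2.022e+08 → L_total = 10·log₁₀(2.022e+08) = 83.06 dB.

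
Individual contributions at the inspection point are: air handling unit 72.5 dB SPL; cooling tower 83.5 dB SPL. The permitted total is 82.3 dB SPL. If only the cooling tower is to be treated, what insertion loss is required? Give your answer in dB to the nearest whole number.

2 dB

Everything except the cooling tower sums to 10^(72.5/10) = 1.778e+07 in linear terms, 72.50 dB SPL.
The limit corresponds to 10^(82.3/10) = 1.698e+08; subtracting the fixed part leaves 1.520e+08 for the cooling tower, i.e. 81.82 dB SPL.
Required insertion loss = 83.5 − 81.82 = 1.68 dB.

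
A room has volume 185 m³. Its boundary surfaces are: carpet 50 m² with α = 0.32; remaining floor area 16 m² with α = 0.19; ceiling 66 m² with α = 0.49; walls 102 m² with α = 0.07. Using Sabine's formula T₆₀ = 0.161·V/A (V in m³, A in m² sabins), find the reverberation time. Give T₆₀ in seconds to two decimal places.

0.51 s

Summing Sᵢαᵢ: 50·0.32 + 16·0.19 + 66·0.49 + 102·0.07 = 58.52 m².
T₆₀ = 0.161 × 185 / 58.52 = 0.509 s.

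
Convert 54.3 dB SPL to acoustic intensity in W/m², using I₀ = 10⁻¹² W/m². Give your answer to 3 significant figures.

2.69e-07 W/m²

I/I₀ = 10^(54.3/10) = 2.692e+05, so I = 2.692e+05 × 10⁻¹² W/m².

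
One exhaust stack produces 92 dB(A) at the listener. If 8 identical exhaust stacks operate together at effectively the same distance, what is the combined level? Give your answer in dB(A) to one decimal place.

L_total = L₁ + 10·log₁₀ N for N identical incoherent sources.
L_total = 92 + 10·log₁₀(8) = 92 + 9.031 = 101.03 dB(A).

101.0 dB(A)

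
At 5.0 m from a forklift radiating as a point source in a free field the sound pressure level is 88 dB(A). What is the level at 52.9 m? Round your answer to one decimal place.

For a point source, L₂ = L₁ − 20·log₁₀(r₂/r₁).
L₂ = 88 − 20·log₁₀(52.9/5.0) = 88 − 20.490 = 67.51 dB(A).

67.5 dB(A)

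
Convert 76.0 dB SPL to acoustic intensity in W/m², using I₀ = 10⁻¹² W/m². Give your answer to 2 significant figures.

4.0e-05 W/m²

I/I₀ = 10^(76.0/10) = 3.981e+07, so I = 3.981e+07 × 10⁻¹² W/m².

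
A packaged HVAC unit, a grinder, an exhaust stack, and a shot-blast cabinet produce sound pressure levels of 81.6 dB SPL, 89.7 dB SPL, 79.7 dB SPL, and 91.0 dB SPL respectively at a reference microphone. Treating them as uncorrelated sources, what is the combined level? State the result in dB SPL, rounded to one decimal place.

93.9 dB SPL

For uncorrelated sources the intensities add, so convert each level to linear form, sum, and take 10·log₁₀ of the total.
Σ 10^(L/10) = 10^(81.6/10) + 10^(89.7/10) + 10^(79.7/10) + 10^(91.0/10) = 2.430e+09.
L_total = 10·log₁₀(2.430e+09) = 93.86 dB SPL.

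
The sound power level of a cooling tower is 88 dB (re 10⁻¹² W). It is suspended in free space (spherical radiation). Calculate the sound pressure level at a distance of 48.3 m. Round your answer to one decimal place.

L_p = L_w − 10·log₁₀(4π·r²) with r = 48.3 m.
4π·r² = 2.932e+04 m², 10·log₁₀ of that is 44.671 dB.
L_p = 88 − 44.671 = 43.33 dB.

43.3 dB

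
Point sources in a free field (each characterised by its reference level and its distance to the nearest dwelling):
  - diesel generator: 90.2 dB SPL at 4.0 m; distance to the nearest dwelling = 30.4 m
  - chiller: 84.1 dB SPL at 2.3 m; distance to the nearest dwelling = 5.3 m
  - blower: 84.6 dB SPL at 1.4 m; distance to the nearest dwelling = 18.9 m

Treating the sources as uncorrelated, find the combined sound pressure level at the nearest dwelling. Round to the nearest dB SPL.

78 dB SPL

First find each source's level at the receiver (point-source: −20·log₁₀(r/r_ref)), then combine on an intensity basis.
diesel generator: 90.2 − 20·log₁₀(30.4/4.0) = 90.2 − 17.62 = 72.58 dB SPL.
chiller: 84.1 − 20·log₁₀(5.3/2.3) = 84.1 − 7.25 = 76.85 dB SPL.
blower: 84.6 − 20·log₁₀(18.9/1.4) = 84.6 − 22.61 = 61.99 dB SPL.
Σ 10^(L/10) = 6.812e+07 → L_total = 10·log₁₀(6.812e+07) = 78.33 dB SPL.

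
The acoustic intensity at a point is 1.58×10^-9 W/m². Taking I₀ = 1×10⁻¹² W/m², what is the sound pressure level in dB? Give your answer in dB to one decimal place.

32.0 dB

I/I₀ = 1.58×10^-9/10⁻¹² = 1.58×10^3, and L = 10·log₁₀(I/I₀).
L = 10·(0.1987 + 3) = 31.99 dB.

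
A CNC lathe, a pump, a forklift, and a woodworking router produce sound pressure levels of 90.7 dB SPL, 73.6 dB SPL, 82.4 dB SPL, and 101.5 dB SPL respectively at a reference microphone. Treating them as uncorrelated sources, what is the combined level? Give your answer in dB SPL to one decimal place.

101.9 dB SPL

Incoherent sources combine by intensity addition: L_total = 10·log₁₀(Σ 10^(L_i/10)).
Σ 10^(L/10) = 10^(90.7/10) + 10^(73.6/10) + 10^(82.4/10) + 10^(101.5/10) = 1.550e+10.
L_total = 10·log₁₀(1.550e+10) = 101.90 dB SPL.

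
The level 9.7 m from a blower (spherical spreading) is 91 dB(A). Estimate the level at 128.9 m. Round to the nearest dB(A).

69 dB(A)

Point-source attenuation: ΔL = 20·log₁₀(r₂/r₁) = 20·log₁₀(128.9/9.7) = 22.470 dB.
L₂ = 91 − 20·log₁₀(128.9/9.7) = 91 − 22.470 = 68.53 dB(A).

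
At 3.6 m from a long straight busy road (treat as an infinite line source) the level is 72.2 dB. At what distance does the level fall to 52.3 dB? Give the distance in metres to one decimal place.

Line-source spreading drops the level by 10·log₁₀(r₂/r₁); inverting, r₂/r₁ = 10^(ΔL/10).
r₂ = 3.6·10^((72.2−52.3)/10) = 3.6·10^(19.9/10) = 351.81 m.

351.8 m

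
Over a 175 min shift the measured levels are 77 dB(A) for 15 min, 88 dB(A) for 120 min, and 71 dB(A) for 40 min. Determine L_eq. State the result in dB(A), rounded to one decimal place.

86.4 dB(A)

The energy average is taken in the linear domain: L_eq = 10·log₁₀[(Σ tᵢ·10^(Lᵢ/10))/T], T = 175 min.
Σ tᵢ·10^(Lᵢ/10) = 15·10^(77/10) + 120·10^(88/10) + 40·10^(71/10) = 7.697e+10.
L_eq = 10·log₁₀(7.697e+10/175) = 86.43 dB(A).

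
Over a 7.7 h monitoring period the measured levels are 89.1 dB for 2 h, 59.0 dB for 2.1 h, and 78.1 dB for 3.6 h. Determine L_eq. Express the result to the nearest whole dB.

84 dB

The energy average is taken in the linear domain: L_eq = 10·log₁₀[(Σ tᵢ·10^(Lᵢ/10))/T], T = 7.7 h.
Σ tᵢ·10^(Lᵢ/10) = 2·10^(89.1/10) + 2.1·10^(59.0/10) + 3.6·10^(78.1/10) = 1.860e+09.
L_eq = 10·log₁₀(1.860e+09/7.7) = 83.83 dB.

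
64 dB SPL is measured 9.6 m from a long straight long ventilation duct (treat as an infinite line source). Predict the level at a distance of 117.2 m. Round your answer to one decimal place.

53.1 dB SPL

Cylindrical spreading from a line source gives a 10·log₁₀(r₂/r₁) drop.
L₂ = 64 − 10·log₁₀(117.2/9.6) = 64 − 10.867 = 53.13 dB SPL.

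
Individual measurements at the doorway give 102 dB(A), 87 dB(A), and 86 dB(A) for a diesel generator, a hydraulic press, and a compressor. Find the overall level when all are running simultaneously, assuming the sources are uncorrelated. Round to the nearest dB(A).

102 dB(A)

Incoherent sources combine by intensity addition: L_total = 10·log₁₀(Σ 10^(L_i/10)).
Σ 10^(L/10) = 10^(102/10) + 10^(87/10) + 10^(86/10) = 1.675e+10.
L_total = 10·log₁₀(1.675e+10) = 102.24 dB(A).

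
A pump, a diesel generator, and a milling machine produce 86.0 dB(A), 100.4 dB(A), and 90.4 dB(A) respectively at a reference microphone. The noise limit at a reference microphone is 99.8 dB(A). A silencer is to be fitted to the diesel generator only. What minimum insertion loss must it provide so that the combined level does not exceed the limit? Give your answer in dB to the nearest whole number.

The untreated sources together contribute 10^(86.0/10) + 10^(90.4/10) = 1.495e+09, i.e. 91.75 dB(A).
The limit corresponds to 10^(99.8/10) = 9.550e+09; subtracting the fixed part leaves 8.055e+09 for the diesel generator, i.e. 99.06 dB(A).
Required insertion loss = 100.4 − 99.06 = 1.34 dB.

1 dB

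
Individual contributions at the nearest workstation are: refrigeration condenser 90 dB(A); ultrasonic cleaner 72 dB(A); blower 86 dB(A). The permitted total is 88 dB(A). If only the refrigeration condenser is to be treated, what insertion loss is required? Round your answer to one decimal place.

The untreated sources together contribute 10^(72/10) + 10^(86/10) = 4.140e+08, i.e. 86.17 dB(A).
The limit corresponds to 10^(88/10) = 6.310e+08; subtracting the fixed part leaves 2.170e+08 for the refrigeration condenser, i.e. 83.36 dB(A).
Required insertion loss = 90 − 83.36 = 6.64 dB.

6.6 dB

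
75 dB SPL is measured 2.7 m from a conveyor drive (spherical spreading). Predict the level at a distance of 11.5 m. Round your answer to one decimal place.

62.4 dB SPL

Spherical spreading from a point source gives a 20·log₁₀(r₂/r₁) drop.
L₂ = 75 − 20·log₁₀(11.5/2.7) = 75 − 12.587 = 62.41 dB SPL.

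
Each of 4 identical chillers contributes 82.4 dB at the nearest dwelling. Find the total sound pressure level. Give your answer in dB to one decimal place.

88.4 dB

L_total = L₁ + 10·log₁₀ N for N identical incoherent sources.
L_total = 82.4 + 10·log₁₀(4) = 82.4 + 6.021 = 88.42 dB.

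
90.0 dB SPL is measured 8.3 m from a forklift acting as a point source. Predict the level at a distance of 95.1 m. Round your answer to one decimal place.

68.8 dB SPL

Spherical spreading from a point source gives a 20·log₁₀(r₂/r₁) drop.
L₂ = 90.0 − 20·log₁₀(95.1/8.3) = 90.0 − 21.182 = 68.82 dB SPL.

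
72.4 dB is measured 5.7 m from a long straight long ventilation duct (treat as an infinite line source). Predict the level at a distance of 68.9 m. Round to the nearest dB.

Line-source attenuation: ΔL = 10·log₁₀(r₂/r₁) = 10·log₁₀(68.9/5.7) = 10.823 dB.
L₂ = 72.4 − 10·log₁₀(68.9/5.7) = 72.4 − 10.823 = 61.58 dB.

62 dB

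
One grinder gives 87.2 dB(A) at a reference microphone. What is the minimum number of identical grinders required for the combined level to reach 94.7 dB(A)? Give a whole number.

N identical sources give L₁ + 10·log₁₀ N, so require 10·log₁₀ N ≥ 94.7 − 87.2 = 7.5 dB.
N ≥ 10^(7.5/10) = 5.623, so N = 6.

6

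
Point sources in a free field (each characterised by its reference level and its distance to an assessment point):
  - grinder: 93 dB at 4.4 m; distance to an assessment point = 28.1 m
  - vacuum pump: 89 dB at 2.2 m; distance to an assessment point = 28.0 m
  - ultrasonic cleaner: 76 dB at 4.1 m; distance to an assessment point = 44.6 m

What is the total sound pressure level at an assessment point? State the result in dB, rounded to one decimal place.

77.3 dB

Propagate each source to the receiver with L = L_ref − 20·log₁₀(r/r_ref), then add intensities.
grinder: 93 − 20·log₁₀(28.1/4.4) = 93 − 16.11 = 76.89 dB.
vacuum pump: 89 − 20·log₁₀(28.0/2.2) = 89 − 22.09 = 66.91 dB.
ultrasonic cleaner: 76 − 20·log₁₀(44.6/4.1) = 76 − 20.73 = 55.27 dB.
Σ 10^(L/10) = 5.416e+07 → L_total = 10·log₁₀(5.416e+07) = 77.34 dB.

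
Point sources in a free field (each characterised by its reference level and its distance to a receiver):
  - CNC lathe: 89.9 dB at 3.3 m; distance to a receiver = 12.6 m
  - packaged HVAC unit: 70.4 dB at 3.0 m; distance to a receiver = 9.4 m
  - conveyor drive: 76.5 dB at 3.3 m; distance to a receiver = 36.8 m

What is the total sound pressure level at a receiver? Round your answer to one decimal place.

78.4 dB

Propagate each source to the receiver with L = L_ref − 20·log₁₀(r/r_ref), then add intensities.
CNC lathe: 89.9 − 20·log₁₀(12.6/3.3) = 89.9 − 11.64 = 78.26 dB.
packaged HVAC unit: 70.4 − 20·log₁₀(9.4/3.0) = 70.4 − 9.92 = 60.48 dB.
conveyor drive: 76.5 − 20·log₁₀(36.8/3.3) = 76.5 − 20.95 = 55.55 dB.
Σ 10^(L/10) = 6.851e+07 → L_total = 10·log₁₀(6.851e+07) = 78.36 dB.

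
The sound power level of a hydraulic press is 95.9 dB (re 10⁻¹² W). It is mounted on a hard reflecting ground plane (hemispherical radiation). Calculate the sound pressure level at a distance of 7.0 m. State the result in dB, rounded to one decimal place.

L_p = L_w − 10·log₁₀(2π·r²) with r = 7.0 m.
2π·r² = 307.9 m², 10·log₁₀ of that is 24.884 dB.
L_p = 95.9 − 24.884 = 71.02 dB.

71.0 dB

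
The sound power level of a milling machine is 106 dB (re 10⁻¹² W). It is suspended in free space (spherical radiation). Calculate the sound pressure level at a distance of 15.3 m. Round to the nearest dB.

71 dB

L_p = L_w − 10·log₁₀(4π·r²) with r = 15.3 m.
4π·r² = 2942 m², 10·log₁₀ of that is 34.686 dB.
L_p = 106 − 34.686 = 71.31 dB.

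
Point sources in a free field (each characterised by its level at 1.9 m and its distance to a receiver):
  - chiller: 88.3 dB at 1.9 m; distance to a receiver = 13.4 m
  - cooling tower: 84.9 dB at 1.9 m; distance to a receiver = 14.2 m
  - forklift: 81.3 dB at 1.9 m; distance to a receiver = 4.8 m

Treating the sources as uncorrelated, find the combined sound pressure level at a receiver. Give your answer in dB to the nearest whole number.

Propagate each source to the receiver with L = L_ref − 20·log₁₀(r/r_ref), then add intensities.
chiller: 88.3 − 20·log₁₀(13.4/1.9) = 88.3 − 16.97 = 71.33 dB.
cooling tower: 84.9 − 20·log₁₀(14.2/1.9) = 84.9 − 17.47 = 67.43 dB.
forklift: 81.3 − 20·log₁₀(4.8/1.9) = 81.3 − 8.05 = 73.25 dB.
Σ 10^(L/10) = 4.026e+07 → L_total = 10·log₁₀(4.026e+07) = 76.05 dB.

76 dB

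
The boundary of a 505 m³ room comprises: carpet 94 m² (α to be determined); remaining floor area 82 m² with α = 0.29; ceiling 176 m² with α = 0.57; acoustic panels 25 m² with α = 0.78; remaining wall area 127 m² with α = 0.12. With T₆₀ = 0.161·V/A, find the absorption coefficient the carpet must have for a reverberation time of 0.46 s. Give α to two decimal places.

0.19

A = 0.161·V/T₆₀ = 0.161·505/0.46 = 176.75 m² sabins.
Absorption from the other surfaces = 82·0.29 + 176·0.57 + 25·0.78 + 127·0.12 = 158.84 m², so the carpet must supply 17.91 m² over 94 m².
α = 17.91/94 = 0.191.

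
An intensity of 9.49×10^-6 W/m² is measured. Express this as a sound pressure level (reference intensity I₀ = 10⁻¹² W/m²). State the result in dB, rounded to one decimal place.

L = 10·log₁₀(I/I₀) = 10·log₁₀(9.49×10^-6/10⁻¹²) = 10·log₁₀(9.49×10^6).
L = 10·(0.9773 + 6) = 69.77 dB.

69.8 dB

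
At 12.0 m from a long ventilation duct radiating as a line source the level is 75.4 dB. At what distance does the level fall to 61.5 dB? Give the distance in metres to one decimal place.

For a line source L₁ − L₂ = 10·log₁₀(r₂/r₁), so r₂ = r₁·10^((L₁−L₂)/10).
r₂ = 12.0·10^((75.4−61.5)/10) = 12.0·10^(13.9/10) = 294.57 m.

294.6 m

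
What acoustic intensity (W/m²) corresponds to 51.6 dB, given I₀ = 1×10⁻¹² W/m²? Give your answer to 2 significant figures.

L = 10·log₁₀(I/I₀) ⇒ I = I₀·10^(L/10) = 10⁻¹² × 10^5.16.

1.4e-07 W/m²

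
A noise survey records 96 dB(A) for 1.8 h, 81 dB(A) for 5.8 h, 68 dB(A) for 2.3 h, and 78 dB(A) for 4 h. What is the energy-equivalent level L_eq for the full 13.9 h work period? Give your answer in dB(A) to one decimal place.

87.7 dB(A)

L_eq = 10·log₁₀[(1/T)·Σ tᵢ·10^(Lᵢ/10)] with T = 13.9 h.
Σ tᵢ·10^(Lᵢ/10) = 1.8·10^(96/10) + 5.8·10^(81/10) + 2.3·10^(68/10) + 4·10^(78/10) = 8.163e+09.
L_eq = 10·log₁₀(8.163e+09/13.9) = 87.69 dB(A).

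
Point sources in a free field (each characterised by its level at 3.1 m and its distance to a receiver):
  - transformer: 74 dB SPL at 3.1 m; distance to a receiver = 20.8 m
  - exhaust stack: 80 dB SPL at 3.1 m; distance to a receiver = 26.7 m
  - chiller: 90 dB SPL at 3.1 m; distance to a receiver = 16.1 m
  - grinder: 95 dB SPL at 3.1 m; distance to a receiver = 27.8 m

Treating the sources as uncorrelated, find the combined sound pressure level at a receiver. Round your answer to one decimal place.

First find each source's level at the receiver (point-source: −20·log₁₀(r/r_ref)), then combine on an intensity basis.
transformer: 74 − 20·log₁₀(20.8/3.1) = 74 − 16.53 = 57.47 dB SPL.
exhaust stack: 80 − 20·log₁₀(26.7/3.1) = 80 − 18.70 = 61.30 dB SPL.
chiller: 90 − 20·log₁₀(16.1/3.1) = 90 − 14.31 = 75.69 dB SPL.
grinder: 95 − 20·log₁₀(27.8/3.1) = 95 − 19.05 = 75.95 dB SPL.
Σ 10^(L/10) = 7.830e+07 → L_total = 10·log₁₀(7.830e+07) = 78.94 dB SPL.

78.9 dB SPL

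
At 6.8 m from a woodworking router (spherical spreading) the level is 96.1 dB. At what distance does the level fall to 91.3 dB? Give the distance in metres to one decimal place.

Point-source spreading drops the level by 20·log₁₀(r₂/r₁); inverting, r₂/r₁ = 10^(ΔL/20).
r₂ = 6.8·10^((96.1−91.3)/20) = 6.8·10^(4.8/20) = 11.82 m.

11.8 m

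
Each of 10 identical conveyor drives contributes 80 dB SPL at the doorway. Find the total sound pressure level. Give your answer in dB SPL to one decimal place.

With 10 equal, uncorrelated contributions the intensity is 10× that of one unit, giving a rise of 10·log₁₀ 10.
L_total = 80 + 10·log₁₀(10) = 80 + 10.000 = 90.00 dB SPL.

90.0 dB SPL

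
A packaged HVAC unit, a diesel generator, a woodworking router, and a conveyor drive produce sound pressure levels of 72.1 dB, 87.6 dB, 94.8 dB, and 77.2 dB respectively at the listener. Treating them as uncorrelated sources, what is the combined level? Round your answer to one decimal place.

Incoherent sources combine by intensity addition: L_total = 10·log₁₀(Σ 10^(L_i/10)).
Σ 10^(L/10) = 10^(72.1/10) + 10^(87.6/10) + 10^(94.8/10) + 10^(77.2/10) = 3.664e+09.
L_total = 10·log₁₀(3.664e+09) = 95.64 dB.

95.6 dB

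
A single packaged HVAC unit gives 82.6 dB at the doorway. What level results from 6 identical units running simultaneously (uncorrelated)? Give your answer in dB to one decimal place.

90.4 dB

With 6 equal, uncorrelated contributions the intensity is 6× that of one unit, giving a rise of 10·log₁₀ 6.
L_total = 82.6 + 10·log₁₀(6) = 82.6 + 7.782 = 90.38 dB.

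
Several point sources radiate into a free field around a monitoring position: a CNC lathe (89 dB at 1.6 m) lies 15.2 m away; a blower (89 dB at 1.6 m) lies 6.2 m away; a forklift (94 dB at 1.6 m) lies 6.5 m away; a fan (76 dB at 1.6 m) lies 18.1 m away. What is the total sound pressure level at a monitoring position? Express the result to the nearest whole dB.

83 dB

Propagate each source to the receiver with L = L_ref − 20·log₁₀(r/r_ref), then add intensities.
CNC lathe: 89 − 20·log₁₀(15.2/1.6) = 89 − 19.55 = 69.45 dB.
blower: 89 − 20·log₁₀(6.2/1.6) = 89 − 11.77 = 77.23 dB.
forklift: 94 − 20·log₁₀(6.5/1.6) = 94 − 12.18 = 81.82 dB.
fan: 76 − 20·log₁₀(18.1/1.6) = 76 − 21.07 = 54.93 dB.
Σ 10^(L/10) = 2.142e+08 → L_total = 10·log₁₀(2.142e+08) = 83.31 dB.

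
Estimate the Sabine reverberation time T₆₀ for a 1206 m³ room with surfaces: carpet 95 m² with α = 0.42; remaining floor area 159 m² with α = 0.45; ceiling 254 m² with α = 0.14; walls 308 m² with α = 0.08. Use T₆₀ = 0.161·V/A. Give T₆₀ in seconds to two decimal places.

Summing Sᵢαᵢ: 95·0.42 + 159·0.45 + 254·0.14 + 308·0.08 = 171.65 m².
T₆₀ = 0.161·V/A = 0.161·1206/171.65 = 1.131 s.

1.13 s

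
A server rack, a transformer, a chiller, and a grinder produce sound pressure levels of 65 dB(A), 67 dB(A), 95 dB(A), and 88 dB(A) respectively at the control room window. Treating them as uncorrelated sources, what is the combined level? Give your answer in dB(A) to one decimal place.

For uncorrelated sources the intensities add, so convert each level to linear form, sum, and take 10·log₁₀ of the total.
Σ 10^(L/10) = 10^(65/10) + 10^(67/10) + 10^(95/10) + 10^(88/10) = 3.801e+09.
L_total = 10·log₁₀(3.801e+09) = 95.80 dB(A).

95.8 dB(A)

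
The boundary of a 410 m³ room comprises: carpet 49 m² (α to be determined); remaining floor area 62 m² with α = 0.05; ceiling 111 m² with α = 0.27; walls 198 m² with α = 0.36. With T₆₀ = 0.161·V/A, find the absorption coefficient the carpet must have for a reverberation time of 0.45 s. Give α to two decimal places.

A = 0.161·V/T₆₀ = 0.161·410/0.45 = 146.69 m² sabins.
Absorption from the other surfaces = 62·0.05 + 111·0.27 + 198·0.36 = 104.35 m², so the carpet must supply 42.34 m² over 49 m².
α = 42.34/49 = 0.864.

0.86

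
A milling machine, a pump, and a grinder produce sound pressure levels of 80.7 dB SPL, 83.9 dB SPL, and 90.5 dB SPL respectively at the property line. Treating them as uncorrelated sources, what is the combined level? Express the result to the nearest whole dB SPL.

For uncorrelated sources the intensities add, so convert each level to linear form, sum, and take 10·log₁₀ of the total.
Σ 10^(L/10) = 10^(80.7/10) + 10^(83.9/10) + 10^(90.5/10) = 1.485e+09.
L_total = 10·log₁₀(1.485e+09) = 91.72 dB SPL.

92 dB SPL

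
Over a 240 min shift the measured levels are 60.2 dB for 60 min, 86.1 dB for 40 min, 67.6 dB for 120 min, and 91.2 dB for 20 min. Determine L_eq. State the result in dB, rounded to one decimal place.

82.6 dB

L_eq = 10·log₁₀[(1/T)·Σ tᵢ·10^(Lᵢ/10)] with T = 240 min.
Σ tᵢ·10^(Lᵢ/10) = 60·10^(60.2/10) + 40·10^(86.1/10) + 120·10^(67.6/10) + 20·10^(91.2/10) = 4.341e+10.
L_eq = 10·log₁₀(4.341e+10/240) = 82.57 dB.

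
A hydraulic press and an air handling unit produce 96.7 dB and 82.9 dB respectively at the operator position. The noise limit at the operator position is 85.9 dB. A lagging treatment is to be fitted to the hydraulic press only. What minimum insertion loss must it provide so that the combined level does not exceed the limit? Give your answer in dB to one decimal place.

13.8 dB

Everything except the hydraulic press sums to 10^(82.9/10) = 1.950e+08 in linear terms, 82.90 dB.
The limit corresponds to 10^(85.9/10) = 3.890e+08; subtracting the fixed part leaves 1.941e+08 for the hydraulic press, i.e. 82.88 dB.
So the hydraulic press must be reduced from 96.7 to 82.88 dB: IL = 13.82 dB.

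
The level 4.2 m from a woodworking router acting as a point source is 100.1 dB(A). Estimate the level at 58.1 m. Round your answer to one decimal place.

77.3 dB(A)

Spherical spreading from a point source gives a 20·log₁₀(r₂/r₁) drop.
L₂ = 100.1 − 20·log₁₀(58.1/4.2) = 100.1 − 22.819 = 77.28 dB(A).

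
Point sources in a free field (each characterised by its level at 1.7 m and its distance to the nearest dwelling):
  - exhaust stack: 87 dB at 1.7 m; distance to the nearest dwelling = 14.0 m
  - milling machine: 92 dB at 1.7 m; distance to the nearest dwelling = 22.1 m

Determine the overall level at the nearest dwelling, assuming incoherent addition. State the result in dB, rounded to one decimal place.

72.2 dB

Propagate each source to the receiver with L = L_ref − 20·log₁₀(r/r_ref), then add intensities.
exhaust stack: 87 − 20·log₁₀(14.0/1.7) = 87 − 18.31 = 68.69 dB.
milling machine: 92 − 20·log₁₀(22.1/1.7) = 92 − 22.28 = 69.72 dB.
Σ 10^(L/10) = 1.677e+07 → L_total = 10·log₁₀(1.677e+07) = 72.24 dB.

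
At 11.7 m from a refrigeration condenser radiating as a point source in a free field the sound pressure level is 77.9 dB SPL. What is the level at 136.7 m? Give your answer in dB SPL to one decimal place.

56.5 dB SPL

Point-source attenuation: ΔL = 20·log₁₀(r₂/r₁) = 20·log₁₀(136.7/11.7) = 21.352 dB.
L₂ = 77.9 − 20·log₁₀(136.7/11.7) = 77.9 − 21.352 = 56.55 dB SPL.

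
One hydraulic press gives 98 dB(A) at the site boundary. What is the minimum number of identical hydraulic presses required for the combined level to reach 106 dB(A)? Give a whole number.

The shortfall is 106 − 98 = 8.0 dB, and N units add 10·log₁₀ N, so need 10·log₁₀ N ≥ 8.0.
N ≥ 10^(8.0/10) = 6.310, so N = 7.

7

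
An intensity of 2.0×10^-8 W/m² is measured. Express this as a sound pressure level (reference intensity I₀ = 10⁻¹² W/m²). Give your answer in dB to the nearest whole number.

43 dB

I/I₀ = 2.0×10^-8/10⁻¹² = 2.0×10^4, and L = 10·log₁₀(I/I₀).
L = 10·(0.3010 + 4) = 43.01 dB.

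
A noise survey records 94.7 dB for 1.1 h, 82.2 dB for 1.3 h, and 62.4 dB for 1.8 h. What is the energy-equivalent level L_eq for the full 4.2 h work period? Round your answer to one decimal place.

89.2 dB

L_eq = 10·log₁₀[(1/T)·Σ tᵢ·10^(Lᵢ/10)] with T = 4.2 h.
Σ tᵢ·10^(Lᵢ/10) = 1.1·10^(94.7/10) + 1.3·10^(82.2/10) + 1.8·10^(62.4/10) = 3.465e+09.
L_eq = 10·log₁₀(3.465e+09/4.2) = 89.16 dB.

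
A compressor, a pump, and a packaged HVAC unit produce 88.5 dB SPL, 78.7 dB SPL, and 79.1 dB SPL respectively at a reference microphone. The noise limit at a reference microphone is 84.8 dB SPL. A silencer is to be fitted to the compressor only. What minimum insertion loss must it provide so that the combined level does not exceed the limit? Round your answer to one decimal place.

6.8 dB

The untreated sources together contribute 10^(78.7/10) + 10^(79.1/10) = 1.554e+08, i.e. 81.91 dB SPL.
The limit corresponds to 10^(84.8/10) = 3.020e+08; subtracting the fixed part leaves 1.466e+08 for the compressor, i.e. 81.66 dB SPL.
So the compressor must be reduced from 88.5 to 81.66 dB SPL: IL = 6.84 dB.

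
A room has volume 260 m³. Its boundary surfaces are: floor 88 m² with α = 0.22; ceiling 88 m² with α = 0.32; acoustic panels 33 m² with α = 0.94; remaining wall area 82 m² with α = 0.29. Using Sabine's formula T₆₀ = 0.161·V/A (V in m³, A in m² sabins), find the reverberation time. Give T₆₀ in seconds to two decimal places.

Summing Sᵢαᵢ: 88·0.22 + 88·0.32 + 33·0.94 + 82·0.29 = 102.32 m².
T₆₀ = 0.161·V/A = 0.161·260/102.32 = 0.409 s.

0.41 s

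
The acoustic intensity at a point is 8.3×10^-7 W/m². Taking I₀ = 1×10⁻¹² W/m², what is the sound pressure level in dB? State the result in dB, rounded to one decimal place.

59.2 dB

L = 10·log₁₀(I/I₀) = 10·log₁₀(8.3×10^-7/10⁻¹²) = 10·log₁₀(8.3×10^5).
L = 10·(0.9191 + 5) = 59.19 dB.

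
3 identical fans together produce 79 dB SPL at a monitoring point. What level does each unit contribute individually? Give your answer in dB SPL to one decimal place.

74.2 dB SPL

Dividing the total intensity by 3 lowers the level by 10·log₁₀ 3 = 4.771 dB: L₁ = 79 − 4.771.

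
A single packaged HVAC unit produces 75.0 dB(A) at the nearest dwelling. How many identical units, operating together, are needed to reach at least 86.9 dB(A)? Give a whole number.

Need L₁ + 10·log₁₀ N ≥ 86.9, i.e. log₁₀ N ≥ 1.19.
N ≥ 10^(11.9/10) = 15.488, so N = 16.

16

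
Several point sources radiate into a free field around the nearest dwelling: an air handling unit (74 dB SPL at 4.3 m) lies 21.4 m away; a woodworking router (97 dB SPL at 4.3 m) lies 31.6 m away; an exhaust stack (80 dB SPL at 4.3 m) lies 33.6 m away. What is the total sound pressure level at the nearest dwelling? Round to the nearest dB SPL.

Propagate each source to the receiver with L = L_ref − 20·log₁₀(r/r_ref), then add intensities.
air handling unit: 74 − 20·log₁₀(21.4/4.3) = 74 − 13.94 = 60.06 dB SPL.
woodworking router: 97 − 20·log₁₀(31.6/4.3) = 97 − 17.32 = 79.68 dB SPL.
exhaust stack: 80 − 20·log₁₀(33.6/4.3) = 80 − 17.86 = 62.14 dB SPL.
Σ 10^(L/10) = 9.546e+07 → L_total = 10·log₁₀(9.546e+07) = 79.80 dB SPL.

80 dB SPL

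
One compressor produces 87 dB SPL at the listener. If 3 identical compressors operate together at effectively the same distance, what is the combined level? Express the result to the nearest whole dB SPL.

92 dB SPL

L_total = L₁ + 10·log₁₀ N for N identical incoherent sources.
L_total = 87 + 10·log₁₀(3) = 87 + 4.771 = 91.77 dB SPL.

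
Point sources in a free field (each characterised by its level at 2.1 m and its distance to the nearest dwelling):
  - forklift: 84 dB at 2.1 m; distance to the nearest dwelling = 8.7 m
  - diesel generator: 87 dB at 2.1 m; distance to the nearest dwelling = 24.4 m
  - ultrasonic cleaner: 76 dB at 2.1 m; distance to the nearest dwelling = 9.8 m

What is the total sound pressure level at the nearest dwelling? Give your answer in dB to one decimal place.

First find each source's level at the receiver (point-source: −20·log₁₀(r/r_ref)), then combine on an intensity basis.
forklift: 84 − 20·log₁₀(8.7/2.1) = 84 − 12.35 = 71.65 dB.
diesel generator: 87 − 20·log₁₀(24.4/2.1) = 87 − 21.30 = 65.70 dB.
ultrasonic cleaner: 76 − 20·log₁₀(9.8/2.1) = 76 − 13.38 = 62.62 dB.
Σ 10^(L/10) = 2.018e+07 → L_total = 10·log₁₀(2.018e+07) = 73.05 dB.

73.0 dB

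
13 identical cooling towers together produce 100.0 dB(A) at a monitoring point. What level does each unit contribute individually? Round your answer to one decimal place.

88.9 dB(A)

Dividing the total intensity by 13 lowers the level by 10·log₁₀ 13 = 11.139 dB: L₁ = 100.0 − 11.139.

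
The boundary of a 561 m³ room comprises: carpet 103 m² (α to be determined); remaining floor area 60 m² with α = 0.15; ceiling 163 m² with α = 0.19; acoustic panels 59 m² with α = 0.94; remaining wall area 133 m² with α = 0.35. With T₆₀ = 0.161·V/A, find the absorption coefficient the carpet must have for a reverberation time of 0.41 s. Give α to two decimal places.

0.76

A = 0.161·V/T₆₀ = 0.161·561/0.41 = 220.30 m² sabins.
Absorption from the other surfaces = 60·0.15 + 163·0.19 + 59·0.94 + 133·0.35 = 141.98 m², so the carpet must supply 78.32 m² over 103 m².
α = 78.32/103 = 0.760.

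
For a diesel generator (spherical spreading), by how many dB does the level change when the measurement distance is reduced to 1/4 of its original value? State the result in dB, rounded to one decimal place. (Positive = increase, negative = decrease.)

A point source loses 6 dB per doubling of distance; generally ΔL = −20·log₁₀(r₂/r₁).
ΔL = −20·log₁₀(0.25) = +12.04 dB.

+12.0 dB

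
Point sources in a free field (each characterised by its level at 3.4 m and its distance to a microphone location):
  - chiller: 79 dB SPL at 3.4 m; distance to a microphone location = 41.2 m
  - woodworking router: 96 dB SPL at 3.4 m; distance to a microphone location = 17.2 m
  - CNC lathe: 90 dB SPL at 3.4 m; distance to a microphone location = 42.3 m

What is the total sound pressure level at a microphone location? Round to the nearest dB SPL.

First find each source's level at the receiver (point-source: −20·log₁₀(r/r_ref)), then combine on an intensity basis.
chiller: 79 − 20·log₁₀(41.2/3.4) = 79 − 21.67 = 57.33 dB SPL.
woodworking router: 96 − 20·log₁₀(17.2/3.4) = 96 − 14.08 = 81.92 dB SPL.
CNC lathe: 90 − 20·log₁₀(42.3/3.4) = 90 − 21.90 = 68.10 dB SPL.
Σ 10^(L/10) = 1.626e+08 → L_total = 10·log₁₀(1.626e+08) = 82.11 dB SPL.

82 dB SPL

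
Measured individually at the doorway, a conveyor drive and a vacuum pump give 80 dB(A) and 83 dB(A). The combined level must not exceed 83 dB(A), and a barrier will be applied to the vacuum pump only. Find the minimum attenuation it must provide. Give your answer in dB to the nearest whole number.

3 dB

The untreated sources together contribute 10^(80/10) = 1.000e+08, i.e. 80.00 dB(A).
To meet 83 dB(A) overall, the treated vacuum pump may contribute at most 10^(83/10) − 1.000e+08 = 9.953e+07, i.e. 79.98 dB(A).
So the vacuum pump must be reduced from 83 to 79.98 dB(A): IL = 3.02 dB.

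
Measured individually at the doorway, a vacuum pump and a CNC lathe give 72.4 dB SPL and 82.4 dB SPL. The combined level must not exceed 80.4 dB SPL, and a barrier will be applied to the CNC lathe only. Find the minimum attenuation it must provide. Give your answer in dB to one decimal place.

Fixed contribution from the other source: Σ 10^(L/10) = 10^(72.4/10) = 1.738e+07 (72.40 dB SPL).
To meet 80.4 dB SPL overall, the treated CNC lathe may contribute at most 10^(80.4/10) − 1.738e+07 = 9.227e+07, i.e. 79.65 dB SPL.
Required insertion loss = 82.4 − 79.65 = 2.75 dB.

2.7 dB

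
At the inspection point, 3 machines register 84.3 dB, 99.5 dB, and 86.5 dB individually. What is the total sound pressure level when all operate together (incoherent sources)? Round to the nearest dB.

100 dB

Incoherent sources combine by intensity addition: L_total = 10·log₁₀(Σ 10^(L_i/10)).
Σ 10^(L/10) = 10^(84.3/10) + 10^(99.5/10) + 10^(86.5/10) = 9.628e+09.
L_total = 10·log₁₀(9.628e+09) = 99.84 dB.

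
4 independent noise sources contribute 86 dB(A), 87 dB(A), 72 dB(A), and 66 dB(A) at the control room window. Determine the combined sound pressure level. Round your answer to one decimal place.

For uncorrelated sources the intensities add, so convert each level to linear form, sum, and take 10·log₁₀ of the total.
Σ 10^(L/10) = 10^(86/10) + 10^(87/10) + 10^(72/10) + 10^(66/10) = 9.191e+08.
L_total = 10·log₁₀(9.191e+08) = 89.63 dB(A).

89.6 dB(A)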